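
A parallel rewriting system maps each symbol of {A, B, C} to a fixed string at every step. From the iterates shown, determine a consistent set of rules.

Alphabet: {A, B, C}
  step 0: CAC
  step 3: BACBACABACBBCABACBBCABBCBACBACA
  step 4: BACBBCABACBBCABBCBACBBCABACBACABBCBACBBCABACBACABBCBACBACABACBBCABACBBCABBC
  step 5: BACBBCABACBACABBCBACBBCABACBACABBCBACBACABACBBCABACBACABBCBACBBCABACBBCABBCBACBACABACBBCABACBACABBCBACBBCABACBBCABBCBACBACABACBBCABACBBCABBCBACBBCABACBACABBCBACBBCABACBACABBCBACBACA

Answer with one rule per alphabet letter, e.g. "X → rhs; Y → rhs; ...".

  step 4 ⇒ step 5: BACBBCABACBBCABBCBACBBCABACBACABBCBACBBCABACBACABBCBACBACABACBBCABACBBCABBC ⇒ BAC·BBC·A·BAC·BAC·A·BBC·BAC·BBC·A·BAC·BAC·A·BBC·BAC·BAC·A·BAC·BBC·A·BAC·BAC·A·BBC·BAC·BBC·A·BAC·BBC·A·BBC·BAC·BAC·A·BAC·BBC·A·BAC·BAC·A·BBC·BAC·BBC·A·BAC·BBC·A·BBC·BAC·BAC·A·BAC·BBC·A·BAC·BBC·A·BBC·BAC·BBC·A·BAC·BAC·A·BBC·BAC·BBC·A·BAC·BAC·A·BBC·BAC·BAC·A
    A ↦ BBC
    B ↦ BAC
    C ↦ A

A->BBC, B->BAC, C->A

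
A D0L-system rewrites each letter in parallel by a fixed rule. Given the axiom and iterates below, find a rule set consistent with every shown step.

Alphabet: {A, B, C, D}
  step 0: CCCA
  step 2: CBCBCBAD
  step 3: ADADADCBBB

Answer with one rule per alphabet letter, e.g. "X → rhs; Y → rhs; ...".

A->CB, B->D, C->A, D->BB

  step 2 ⇒ step 3: CBCBCBAD ⇒ A·D·A·D·A·D·CB·BB
    A ↦ CB
    B ↦ D
    C ↦ A
    D ↦ BB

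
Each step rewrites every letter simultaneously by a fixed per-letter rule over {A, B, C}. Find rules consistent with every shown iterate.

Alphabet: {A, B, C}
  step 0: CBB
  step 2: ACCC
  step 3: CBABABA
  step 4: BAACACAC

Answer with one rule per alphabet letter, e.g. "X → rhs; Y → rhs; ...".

A->C, B->A, C->BA

  step 3 ⇒ step 4: CBABABA ⇒ BA·A·C·A·C·A·C
    A ↦ C
    B ↦ A
    C ↦ BA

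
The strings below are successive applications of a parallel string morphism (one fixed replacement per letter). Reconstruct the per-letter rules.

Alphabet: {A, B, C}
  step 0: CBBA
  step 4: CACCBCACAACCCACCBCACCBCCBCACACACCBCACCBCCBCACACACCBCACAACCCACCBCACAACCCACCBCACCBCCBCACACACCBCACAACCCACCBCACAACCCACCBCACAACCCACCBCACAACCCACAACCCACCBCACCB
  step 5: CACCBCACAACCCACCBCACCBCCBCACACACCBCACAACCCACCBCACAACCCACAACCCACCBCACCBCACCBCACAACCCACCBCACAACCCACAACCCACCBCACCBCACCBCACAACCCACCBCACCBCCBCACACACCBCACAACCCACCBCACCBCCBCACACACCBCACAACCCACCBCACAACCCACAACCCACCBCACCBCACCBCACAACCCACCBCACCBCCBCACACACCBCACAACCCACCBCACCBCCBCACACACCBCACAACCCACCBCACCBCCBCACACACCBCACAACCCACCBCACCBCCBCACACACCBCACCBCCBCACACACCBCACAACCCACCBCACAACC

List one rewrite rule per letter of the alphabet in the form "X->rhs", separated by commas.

A->CCB, B->ACC, C->CA

  step 4 ⇒ step 5: CACCBCACAACCCACCBCACCBCCBCACACACCBCACCBCCBCACACACCBCACAACCCACCBCACAACCCACCBCACCBCCBCACACACCBCACAACCCACCBCACAACCCACCBCACAACCCACCBCACAACCCACAACCCACCBCACCB ⇒ CA·CCB·CA·CA·ACC·CA·CCB·CA·CCB·CCB·CA·CA·CA·CCB·CA·CA·ACC·CA·CCB·CA·CA·ACC·CA·CA·ACC·CA·CCB·CA·CCB·CA·CCB·CA·CA·ACC·CA·CCB·CA·CA·ACC·CA·CA·ACC·CA·CCB·CA·CCB·CA·CCB·CA·CA·ACC·CA·CCB·CA·CCB·CCB·CA·CA·CA·CCB·CA·CA·ACC·CA·CCB·CA·CCB·CCB·CA·CA·CA·CCB·CA·CA·ACC·CA·CCB·CA·CA·ACC·CA·CA·ACC·CA·CCB·CA·CCB·CA·CCB·CA·CA·ACC·CA·CCB·CA·CCB·CCB·CA·CA·CA·CCB·CA·CA·ACC·CA·CCB·CA·CCB·CCB·CA·CA·CA·CCB·CA·CA·ACC·CA·CCB·CA·CCB·CCB·CA·CA·CA·CCB·CA·CA·ACC·CA·CCB·CA·CCB·CCB·CA·CA·CA·CCB·CA·CCB·CCB·CA·CA·CA·CCB·CA·CA·ACC·CA·CCB·CA·CA·ACC
    A ↦ CCB
    B ↦ ACC
    C ↦ CA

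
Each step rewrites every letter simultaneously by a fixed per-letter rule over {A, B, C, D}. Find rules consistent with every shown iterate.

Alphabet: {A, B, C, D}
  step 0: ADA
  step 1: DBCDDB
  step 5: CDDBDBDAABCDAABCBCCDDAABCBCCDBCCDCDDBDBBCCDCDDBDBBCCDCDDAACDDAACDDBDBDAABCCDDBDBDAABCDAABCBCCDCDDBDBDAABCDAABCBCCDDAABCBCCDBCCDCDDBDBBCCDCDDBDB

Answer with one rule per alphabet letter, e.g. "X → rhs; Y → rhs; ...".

A->DB, B->DAA, C->BC, D->CD

  step 0 ⇒ step 1: ADA ⇒ DB·CD·DB
    A ↦ DB
    D ↦ CD
    B ↦ DAA  (constrained at step 1)
    C ↦ BC  (constrained at step 1)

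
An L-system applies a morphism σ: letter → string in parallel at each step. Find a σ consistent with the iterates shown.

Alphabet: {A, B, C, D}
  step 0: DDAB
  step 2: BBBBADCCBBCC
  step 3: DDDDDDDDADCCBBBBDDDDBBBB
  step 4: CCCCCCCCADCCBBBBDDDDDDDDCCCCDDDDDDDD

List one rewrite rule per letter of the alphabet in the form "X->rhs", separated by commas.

A->ADC, B->DD, C->BB, D->C

  step 3 ⇒ step 4: DDDDDDDDADCCBBBBDDDDBBBB ⇒ C·C·C·C·C·C·C·C·ADC·C·BB·BB·DD·DD·DD·DD·C·C·C·C·DD·DD·DD·DD
    A ↦ ADC
    B ↦ DD
    C ↦ BB
    D ↦ C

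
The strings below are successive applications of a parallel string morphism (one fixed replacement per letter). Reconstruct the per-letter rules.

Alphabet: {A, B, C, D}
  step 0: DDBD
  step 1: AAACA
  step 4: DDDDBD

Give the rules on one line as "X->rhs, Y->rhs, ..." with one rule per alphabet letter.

A->D, B->AC, C->B, D->A

  step 0 ⇒ step 1: DDBD ⇒ A·A·AC·A
    B ↦ AC
    D ↦ A
    A ↦ D  (constrained at step 1)
    C ↦ B  (constrained at step 1)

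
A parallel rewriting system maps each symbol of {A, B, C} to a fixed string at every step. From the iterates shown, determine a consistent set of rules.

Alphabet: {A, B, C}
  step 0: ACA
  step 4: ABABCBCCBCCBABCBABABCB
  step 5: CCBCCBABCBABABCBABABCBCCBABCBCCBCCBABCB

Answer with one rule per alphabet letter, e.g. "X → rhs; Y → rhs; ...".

A->C, B->CB, C->AB

  step 4 ⇒ step 5: ABABCBCCBCCBABCBABABCB ⇒ C·CB·C·CB·AB·CB·AB·AB·CB·AB·AB·CB·C·CB·AB·CB·C·CB·C·CB·AB·CB
    A ↦ C
    B ↦ CB
    C ↦ AB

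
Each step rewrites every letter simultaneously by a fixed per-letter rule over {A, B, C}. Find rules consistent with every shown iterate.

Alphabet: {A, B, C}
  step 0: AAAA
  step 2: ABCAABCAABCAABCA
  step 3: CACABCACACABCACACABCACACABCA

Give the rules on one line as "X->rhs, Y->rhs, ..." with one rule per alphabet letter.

  step 2 ⇒ step 3: ABCAABCAABCAABCA ⇒ CA·C·AB·CA·CA·C·AB·CA·CA·C·AB·CA·CA·C·AB·CA
    A ↦ CA
    B ↦ C
    C ↦ AB

A->CA, B->C, C->AB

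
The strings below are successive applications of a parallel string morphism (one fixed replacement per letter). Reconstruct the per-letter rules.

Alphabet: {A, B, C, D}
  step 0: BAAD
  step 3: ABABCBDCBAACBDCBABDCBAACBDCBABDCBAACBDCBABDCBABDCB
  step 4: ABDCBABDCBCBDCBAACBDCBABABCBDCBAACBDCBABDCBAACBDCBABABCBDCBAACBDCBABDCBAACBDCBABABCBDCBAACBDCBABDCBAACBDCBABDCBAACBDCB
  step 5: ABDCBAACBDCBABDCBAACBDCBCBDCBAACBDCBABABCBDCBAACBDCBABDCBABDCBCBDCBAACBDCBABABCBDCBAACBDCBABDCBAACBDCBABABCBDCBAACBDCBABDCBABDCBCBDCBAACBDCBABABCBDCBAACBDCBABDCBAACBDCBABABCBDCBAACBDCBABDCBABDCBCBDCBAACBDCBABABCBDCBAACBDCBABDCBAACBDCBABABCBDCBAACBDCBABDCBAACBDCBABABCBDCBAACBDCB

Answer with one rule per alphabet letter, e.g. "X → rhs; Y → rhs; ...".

  step 4 ⇒ step 5: ABDCBABDCBCBDCBAACBDCBABABCBDCBAACBDCBABDCBAACBDCBABABCBDCBAACBDCBABDCBAACBDCBABABCBDCBAACBDCBABDCBAACBDCBABDCBAACBDCB ⇒ AB·DCB·AA·CB·DCB·AB·DCB·AA·CB·DCB·CB·DCB·AA·CB·DCB·AB·AB·CB·DCB·AA·CB·DCB·AB·DCB·AB·DCB·CB·DCB·AA·CB·DCB·AB·AB·CB·DCB·AA·CB·DCB·AB·DCB·AA·CB·DCB·AB·AB·CB·DCB·AA·CB·DCB·AB·DCB·AB·DCB·CB·DCB·AA·CB·DCB·AB·AB·CB·DCB·AA·CB·DCB·AB·DCB·AA·CB·DCB·AB·AB·CB·DCB·AA·CB·DCB·AB·DCB·AB·DCB·CB·DCB·AA·CB·DCB·AB·AB·CB·DCB·AA·CB·DCB·AB·DCB·AA·CB·DCB·AB·AB·CB·DCB·AA·CB·DCB·AB·DCB·AA·CB·DCB·AB·AB·CB·DCB·AA·CB·DCB
    A ↦ AB
    B ↦ DCB
    C ↦ CB
    D ↦ AA

A->AB, B->DCB, C->CB, D->AA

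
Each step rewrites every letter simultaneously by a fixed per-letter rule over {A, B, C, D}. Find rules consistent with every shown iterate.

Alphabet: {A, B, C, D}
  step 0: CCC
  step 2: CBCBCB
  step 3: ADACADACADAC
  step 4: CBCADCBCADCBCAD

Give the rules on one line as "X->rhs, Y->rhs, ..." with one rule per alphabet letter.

A->C, B->AC, C->AD, D->B

  step 3 ⇒ step 4: ADACADACADAC ⇒ C·B·C·AD·C·B·C·AD·C·B·C·AD
    A ↦ C
    C ↦ AD
    D ↦ B
  step 2 ⇒ step 3: CBCBCB ⇒ AD·AC·AD·AC·AD·AC
    B ↦ AC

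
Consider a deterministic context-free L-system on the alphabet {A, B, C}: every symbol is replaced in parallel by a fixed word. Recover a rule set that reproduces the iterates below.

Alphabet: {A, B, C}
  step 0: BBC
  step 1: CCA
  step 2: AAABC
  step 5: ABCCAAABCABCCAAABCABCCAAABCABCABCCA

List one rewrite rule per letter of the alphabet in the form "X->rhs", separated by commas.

  step 1 ⇒ step 2: CCA ⇒ A·A·ABC
    A ↦ ABC
    C ↦ A
  step 0 ⇒ step 1: BBC ⇒ C·C·A
    B ↦ C

A->ABC, B->C, C->A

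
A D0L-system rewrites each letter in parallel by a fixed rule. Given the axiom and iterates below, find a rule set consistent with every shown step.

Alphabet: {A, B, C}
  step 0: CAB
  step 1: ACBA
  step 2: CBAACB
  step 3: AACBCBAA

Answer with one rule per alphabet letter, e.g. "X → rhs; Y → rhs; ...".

A->CB, B->A, C->A

  step 2 ⇒ step 3: CBAACB ⇒ A·A·CB·CB·A·A
    A ↦ CB
    B ↦ A
    C ↦ A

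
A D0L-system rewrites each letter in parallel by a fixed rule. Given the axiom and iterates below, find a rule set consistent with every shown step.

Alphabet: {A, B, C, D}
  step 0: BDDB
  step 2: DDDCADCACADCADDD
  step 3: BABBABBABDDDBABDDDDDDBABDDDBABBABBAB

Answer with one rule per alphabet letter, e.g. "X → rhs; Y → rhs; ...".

  step 2 ⇒ step 3: DDDCADCACADCADDD ⇒ BAB·BAB·BAB·DD·D·BAB·DD·D·DD·D·BAB·DD·D·BAB·BAB·BAB
    A ↦ D
    C ↦ DD
    D ↦ BAB
    B ↦ CA  (constrained at step 0)

A->D, B->CA, C->DD, D->BAB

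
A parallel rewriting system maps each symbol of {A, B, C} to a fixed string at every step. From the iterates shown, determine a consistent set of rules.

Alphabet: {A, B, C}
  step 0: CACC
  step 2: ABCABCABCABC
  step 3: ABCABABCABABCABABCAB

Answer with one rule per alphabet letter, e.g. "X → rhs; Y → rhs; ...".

  step 2 ⇒ step 3: ABCABCABCABC ⇒ AB·C·AB·AB·C·AB·AB·C·AB·AB·C·AB
    A ↦ AB
    B ↦ C
    C ↦ AB

A->AB, B->C, C->AB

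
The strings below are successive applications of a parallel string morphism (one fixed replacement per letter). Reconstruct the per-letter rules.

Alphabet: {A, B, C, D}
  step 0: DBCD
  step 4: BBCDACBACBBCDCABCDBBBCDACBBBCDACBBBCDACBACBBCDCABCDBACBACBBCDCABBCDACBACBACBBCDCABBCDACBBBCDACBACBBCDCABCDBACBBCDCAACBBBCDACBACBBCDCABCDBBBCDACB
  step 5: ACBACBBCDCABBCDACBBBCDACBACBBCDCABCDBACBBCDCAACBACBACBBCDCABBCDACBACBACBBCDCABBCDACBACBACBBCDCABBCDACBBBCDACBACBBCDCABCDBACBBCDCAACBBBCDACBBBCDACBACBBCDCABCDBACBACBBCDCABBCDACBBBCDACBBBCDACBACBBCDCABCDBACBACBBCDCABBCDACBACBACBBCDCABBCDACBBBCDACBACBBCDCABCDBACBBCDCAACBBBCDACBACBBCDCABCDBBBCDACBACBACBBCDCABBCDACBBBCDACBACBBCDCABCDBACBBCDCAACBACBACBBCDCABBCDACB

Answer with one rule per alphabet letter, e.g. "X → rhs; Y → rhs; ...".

A->B, B->ACB, C->BCD, D->CA

  step 4 ⇒ step 5: BBCDACBACBBCDCABCDBBBCDACBBBCDACBBBCDACBACBBCDCABCDBACBACBBCDCABBCDACBACBACBBCDCABBCDACBBBCDACBACBBCDCABCDBACBBCDCAACBBBCDACBACBBCDCABCDBBBCDACB ⇒ ACB·ACB·BCD·CA·B·BCD·ACB·B·BCD·ACB·ACB·BCD·CA·BCD·B·ACB·BCD·CA·ACB·ACB·ACB·BCD·CA·B·BCD·ACB·ACB·ACB·BCD·CA·B·BCD·ACB·ACB·ACB·BCD·CA·B·BCD·ACB·B·BCD·ACB·ACB·BCD·CA·BCD·B·ACB·BCD·CA·ACB·B·BCD·ACB·B·BCD·ACB·ACB·BCD·CA·BCD·B·ACB·ACB·BCD·CA·B·BCD·ACB·B·BCD·ACB·B·BCD·ACB·ACB·BCD·CA·BCD·B·ACB·ACB·BCD·CA·B·BCD·ACB·ACB·ACB·BCD·CA·B·BCD·ACB·B·BCD·ACB·ACB·BCD·CA·BCD·B·ACB·BCD·CA·ACB·B·BCD·ACB·ACB·BCD·CA·BCD·B·B·BCD·ACB·ACB·ACB·BCD·CA·B·BCD·ACB·B·BCD·ACB·ACB·BCD·CA·BCD·B·ACB·BCD·CA·ACB·ACB·ACB·BCD·CA·B·BCD·ACB
    A ↦ B
    B ↦ ACB
    C ↦ BCD
    D ↦ CA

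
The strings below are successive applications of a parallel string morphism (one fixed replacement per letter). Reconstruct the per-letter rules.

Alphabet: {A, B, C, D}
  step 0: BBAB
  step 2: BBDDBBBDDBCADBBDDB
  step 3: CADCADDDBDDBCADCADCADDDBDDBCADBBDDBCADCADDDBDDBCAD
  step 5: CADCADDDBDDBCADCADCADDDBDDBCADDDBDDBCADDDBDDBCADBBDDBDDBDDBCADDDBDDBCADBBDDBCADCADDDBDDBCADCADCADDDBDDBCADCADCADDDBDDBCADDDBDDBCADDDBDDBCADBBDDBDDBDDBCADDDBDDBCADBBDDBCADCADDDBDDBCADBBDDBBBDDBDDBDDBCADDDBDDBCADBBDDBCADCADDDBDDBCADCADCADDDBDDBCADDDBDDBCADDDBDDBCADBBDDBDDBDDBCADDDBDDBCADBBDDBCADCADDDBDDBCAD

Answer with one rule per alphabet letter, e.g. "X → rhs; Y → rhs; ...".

  step 2 ⇒ step 3: BBDDBBBDDBCADBBDDB ⇒ CAD·CAD·DDB·DDB·CAD·CAD·CAD·DDB·DDB·CAD·B·B·DDB·CAD·CAD·DDB·DDB·CAD
    A ↦ B
    B ↦ CAD
    C ↦ B
    D ↦ DDB

A->B, B->CAD, C->B, D->DDB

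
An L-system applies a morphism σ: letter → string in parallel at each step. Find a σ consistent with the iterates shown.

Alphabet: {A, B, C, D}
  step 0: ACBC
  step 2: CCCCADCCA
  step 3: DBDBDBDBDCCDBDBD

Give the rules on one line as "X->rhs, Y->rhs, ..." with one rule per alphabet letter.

  step 2 ⇒ step 3: CCCCADCCA ⇒ DB·DB·DB·DB·D·CC·DB·DB·D
    A ↦ D
    C ↦ DB
    D ↦ CC
    B ↦ A  (constrained at step 0)

A->D, B->A, C->DB, D->CC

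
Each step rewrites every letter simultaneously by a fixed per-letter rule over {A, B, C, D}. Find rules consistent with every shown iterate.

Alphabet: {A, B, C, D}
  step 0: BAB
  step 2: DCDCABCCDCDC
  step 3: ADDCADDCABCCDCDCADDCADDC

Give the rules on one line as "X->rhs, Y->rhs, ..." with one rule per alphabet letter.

  step 2 ⇒ step 3: DCDCABCCDCDC ⇒ AD·DC·AD·DC·AB·CC·DC·DC·AD·DC·AD·DC
    A ↦ AB
    B ↦ CC
    C ↦ DC
    D ↦ AD

A->AB, B->CC, C->DC, D->AD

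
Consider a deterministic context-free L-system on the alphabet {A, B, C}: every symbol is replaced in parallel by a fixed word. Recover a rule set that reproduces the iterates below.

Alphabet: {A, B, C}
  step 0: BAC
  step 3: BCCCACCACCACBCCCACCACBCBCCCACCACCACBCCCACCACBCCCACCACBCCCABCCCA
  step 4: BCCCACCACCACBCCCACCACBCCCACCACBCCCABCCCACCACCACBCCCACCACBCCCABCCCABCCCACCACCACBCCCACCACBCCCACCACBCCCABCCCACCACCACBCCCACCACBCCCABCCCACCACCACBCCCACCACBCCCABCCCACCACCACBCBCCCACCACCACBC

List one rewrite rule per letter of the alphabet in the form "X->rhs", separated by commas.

A->CBC, B->BC, C->CCA

  step 3 ⇒ step 4: BCCCACCACCACBCCCACCACBCBCCCACCACCACBCCCACCACBCCCACCACBCCCABCCCA ⇒ BC·CCA·CCA·CCA·CBC·CCA·CCA·CBC·CCA·CCA·CBC·CCA·BC·CCA·CCA·CCA·CBC·CCA·CCA·CBC·CCA·BC·CCA·BC·CCA·CCA·CCA·CBC·CCA·CCA·CBC·CCA·CCA·CBC·CCA·BC·CCA·CCA·CCA·CBC·CCA·CCA·CBC·CCA·BC·CCA·CCA·CCA·CBC·CCA·CCA·CBC·CCA·BC·CCA·CCA·CCA·CBC·BC·CCA·CCA·CCA·CBC
    A ↦ CBC
    B ↦ BC
    C ↦ CCA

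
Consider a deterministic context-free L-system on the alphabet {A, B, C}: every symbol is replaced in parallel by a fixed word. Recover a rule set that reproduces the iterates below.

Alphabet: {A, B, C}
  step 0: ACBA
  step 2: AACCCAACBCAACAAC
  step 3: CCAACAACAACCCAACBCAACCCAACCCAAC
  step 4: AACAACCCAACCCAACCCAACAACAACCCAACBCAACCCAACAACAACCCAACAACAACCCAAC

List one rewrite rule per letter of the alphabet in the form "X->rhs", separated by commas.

A->C, B->BC, C->AAC

  step 3 ⇒ step 4: CCAACAACAACCCAACBCAACCCAACCCAAC ⇒ AAC·AAC·C·C·AAC·C·C·AAC·C·C·AAC·AAC·AAC·C·C·AAC·BC·AAC·C·C·AAC·AAC·AAC·C·C·AAC·AAC·AAC·C·C·AAC
    A ↦ C
    B ↦ BC
    C ↦ AAC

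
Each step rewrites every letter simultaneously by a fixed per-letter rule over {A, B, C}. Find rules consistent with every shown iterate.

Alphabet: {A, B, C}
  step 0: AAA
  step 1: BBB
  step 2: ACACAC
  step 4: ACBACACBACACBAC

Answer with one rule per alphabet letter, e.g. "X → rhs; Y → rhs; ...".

A->B, B->AC, C->AC

  step 1 ⇒ step 2: BBB ⇒ AC·AC·AC
    B ↦ AC
  step 0 ⇒ step 1: AAA ⇒ B·B·B
    A ↦ B
    C ↦ AC  (constrained at step 2)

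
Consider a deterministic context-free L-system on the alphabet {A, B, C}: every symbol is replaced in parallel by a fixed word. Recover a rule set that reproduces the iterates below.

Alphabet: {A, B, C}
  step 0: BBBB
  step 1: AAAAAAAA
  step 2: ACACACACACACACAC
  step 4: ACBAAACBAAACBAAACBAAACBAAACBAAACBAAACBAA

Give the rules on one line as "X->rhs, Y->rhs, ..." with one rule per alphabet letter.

A->AC, B->AA, C->B

  step 1 ⇒ step 2: AAAAAAAA ⇒ AC·AC·AC·AC·AC·AC·AC·AC
    A ↦ AC
  step 0 ⇒ step 1: BBBB ⇒ AA·AA·AA·AA
    B ↦ AA
    C ↦ B  (constrained at step 2)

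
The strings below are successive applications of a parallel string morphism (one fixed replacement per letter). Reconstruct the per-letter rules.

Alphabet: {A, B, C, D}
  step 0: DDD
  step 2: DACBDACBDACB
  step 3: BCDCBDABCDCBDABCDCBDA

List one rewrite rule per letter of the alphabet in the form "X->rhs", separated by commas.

A->D, B->DA, C->CB, D->BC

  step 2 ⇒ step 3: DACBDACBDACB ⇒ BC·D·CB·DA·BC·D·CB·DA·BC·D·CB·DA
    A ↦ D
    B ↦ DA
    C ↦ CB
    D ↦ BC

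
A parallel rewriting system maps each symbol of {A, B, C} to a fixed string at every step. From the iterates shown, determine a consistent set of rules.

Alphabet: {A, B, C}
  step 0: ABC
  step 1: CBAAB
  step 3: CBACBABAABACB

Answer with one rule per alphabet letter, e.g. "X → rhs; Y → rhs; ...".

A->CB, B->A, C->AB

  step 0 ⇒ step 1: ABC ⇒ CB·A·AB
    A ↦ CB
    B ↦ A
    C ↦ AB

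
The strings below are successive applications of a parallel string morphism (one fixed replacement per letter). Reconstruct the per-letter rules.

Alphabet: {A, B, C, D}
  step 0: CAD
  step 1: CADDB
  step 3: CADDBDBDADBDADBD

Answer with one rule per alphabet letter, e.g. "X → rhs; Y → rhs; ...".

  step 0 ⇒ step 1: CAD ⇒ CA·D·DB
    A ↦ D
    C ↦ CA
    D ↦ DB
    B ↦ DA  (constrained at step 1)

A->D, B->DA, C->CA, D->DB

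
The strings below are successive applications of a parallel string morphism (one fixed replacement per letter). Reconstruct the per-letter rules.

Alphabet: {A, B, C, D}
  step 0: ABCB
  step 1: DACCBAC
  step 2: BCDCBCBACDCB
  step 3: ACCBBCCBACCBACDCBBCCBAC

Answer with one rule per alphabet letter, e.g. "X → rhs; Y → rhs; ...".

A->D, B->AC, C->CB, D->BC

  step 2 ⇒ step 3: BCDCBCBACDCB ⇒ AC·CB·BC·CB·AC·CB·AC·D·CB·BC·CB·AC
    A ↦ D
    B ↦ AC
    C ↦ CB
    D ↦ BC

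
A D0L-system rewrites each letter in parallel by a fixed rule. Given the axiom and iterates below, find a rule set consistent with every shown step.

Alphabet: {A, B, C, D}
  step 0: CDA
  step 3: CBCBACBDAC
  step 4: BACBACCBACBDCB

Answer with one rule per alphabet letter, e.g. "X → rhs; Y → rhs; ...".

  step 3 ⇒ step 4: CBCBACBDAC ⇒ B·AC·B·AC·C·B·AC·BD·C·B
    A ↦ C
    B ↦ AC
    C ↦ B
    D ↦ BD

A->C, B->AC, C->B, D->BD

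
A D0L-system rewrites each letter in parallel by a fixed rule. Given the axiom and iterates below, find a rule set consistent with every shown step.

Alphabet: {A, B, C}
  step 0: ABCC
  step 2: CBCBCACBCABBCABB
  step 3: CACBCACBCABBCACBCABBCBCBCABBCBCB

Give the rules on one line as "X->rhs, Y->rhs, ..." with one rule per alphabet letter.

  step 2 ⇒ step 3: CBCBCACBCABBCABB ⇒ CA·CB·CA·CB·CA·BB·CA·CB·CA·BB·CB·CB·CA·BB·CB·CB
    A ↦ BB
    B ↦ CB
    C ↦ CA

A->BB, B->CB, C->CA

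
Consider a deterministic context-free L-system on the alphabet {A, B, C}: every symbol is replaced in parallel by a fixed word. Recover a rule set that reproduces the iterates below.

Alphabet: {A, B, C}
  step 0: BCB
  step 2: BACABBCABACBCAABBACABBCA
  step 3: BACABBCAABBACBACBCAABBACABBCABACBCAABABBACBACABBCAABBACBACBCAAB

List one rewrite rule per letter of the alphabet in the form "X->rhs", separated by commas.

  step 2 ⇒ step 3: BACABBCABACBCAABBACABBCA ⇒ BAC·AB·BCA·AB·BAC·BAC·BCA·AB·BAC·AB·BCA·BAC·BCA·AB·AB·BAC·BAC·AB·BCA·AB·BAC·BAC·BCA·AB
    A ↦ AB
    B ↦ BAC
    C ↦ BCA

A->AB, B->BAC, C->BCA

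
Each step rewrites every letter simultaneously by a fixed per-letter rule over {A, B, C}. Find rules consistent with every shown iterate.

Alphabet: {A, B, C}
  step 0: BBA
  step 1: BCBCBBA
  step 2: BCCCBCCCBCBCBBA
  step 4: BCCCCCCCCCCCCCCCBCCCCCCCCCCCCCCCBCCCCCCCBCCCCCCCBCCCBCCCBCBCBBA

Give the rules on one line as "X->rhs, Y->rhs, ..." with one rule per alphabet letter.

  step 1 ⇒ step 2: BCBCBBA ⇒ BC·CC·BC·CC·BC·BC·BBA
    A ↦ BBA
    B ↦ BC
    C ↦ CC

A->BBA, B->BC, C->CC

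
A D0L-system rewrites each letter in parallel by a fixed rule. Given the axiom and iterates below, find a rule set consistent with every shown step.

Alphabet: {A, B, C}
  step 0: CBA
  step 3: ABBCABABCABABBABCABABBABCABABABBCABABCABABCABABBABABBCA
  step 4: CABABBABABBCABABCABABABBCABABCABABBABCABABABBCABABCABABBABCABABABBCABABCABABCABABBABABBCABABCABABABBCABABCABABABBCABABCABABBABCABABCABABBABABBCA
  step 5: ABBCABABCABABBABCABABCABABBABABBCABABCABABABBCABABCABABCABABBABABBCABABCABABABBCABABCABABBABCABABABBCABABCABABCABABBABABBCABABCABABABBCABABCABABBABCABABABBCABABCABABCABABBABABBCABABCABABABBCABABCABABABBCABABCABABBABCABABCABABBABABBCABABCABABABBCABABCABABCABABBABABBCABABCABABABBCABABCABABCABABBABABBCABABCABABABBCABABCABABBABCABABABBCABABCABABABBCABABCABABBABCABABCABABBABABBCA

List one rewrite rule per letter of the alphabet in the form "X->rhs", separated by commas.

  step 4 ⇒ step 5: CABABBABABBCABABCABABABBCABABCABABBABCABABABBCABABCABABBABCABABABBCABABCABABCABABBABABBCABABCABABABBCABABCABABABBCABABCABABBABCABABCABABBABABBCA ⇒ ABB·CA·BAB·CA·BAB·BAB·CA·BAB·CA·BAB·BAB·ABB·CA·BAB·CA·BAB·ABB·CA·BAB·CA·BAB·CA·BAB·BAB·ABB·CA·BAB·CA·BAB·ABB·CA·BAB·CA·BAB·BAB·CA·BAB·ABB·CA·BAB·CA·BAB·CA·BAB·BAB·ABB·CA·BAB·CA·BAB·ABB·CA·BAB·CA·BAB·BAB·CA·BAB·ABB·CA·BAB·CA·BAB·CA·BAB·BAB·ABB·CA·BAB·CA·BAB·ABB·CA·BAB·CA·BAB·ABB·CA·BAB·CA·BAB·BAB·CA·BAB·CA·BAB·BAB·ABB·CA·BAB·CA·BAB·ABB·CA·BAB·CA·BAB·CA·BAB·BAB·ABB·CA·BAB·CA·BAB·ABB·CA·BAB·CA·BAB·CA·BAB·BAB·ABB·CA·BAB·CA·BAB·ABB·CA·BAB·CA·BAB·BAB·CA·BAB·ABB·CA·BAB·CA·BAB·ABB·CA·BAB·CA·BAB·BAB·CA·BAB·CA·BAB·BAB·ABB·CA
    A ↦ CA
    B ↦ BAB
    C ↦ ABB

A->CA, B->BAB, C->ABB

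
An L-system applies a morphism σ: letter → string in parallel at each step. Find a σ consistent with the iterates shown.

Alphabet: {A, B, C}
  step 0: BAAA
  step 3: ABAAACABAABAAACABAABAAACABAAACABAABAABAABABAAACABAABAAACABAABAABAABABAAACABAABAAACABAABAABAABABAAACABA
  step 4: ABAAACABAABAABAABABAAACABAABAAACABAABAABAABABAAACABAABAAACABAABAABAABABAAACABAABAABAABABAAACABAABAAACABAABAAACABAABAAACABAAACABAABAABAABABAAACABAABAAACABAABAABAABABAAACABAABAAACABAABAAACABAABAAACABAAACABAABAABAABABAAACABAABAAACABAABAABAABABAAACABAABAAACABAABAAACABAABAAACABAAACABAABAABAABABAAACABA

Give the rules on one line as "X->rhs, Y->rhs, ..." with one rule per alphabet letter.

A->ABA, B->AAC, C->AB

  step 3 ⇒ step 4: ABAAACABAABAAACABAABAAACABAAACABAABAABAABABAAACABAABAAACABAABAABAABABAAACABAABAAACABAABAABAABABAAACABA ⇒ ABA·AAC·ABA·ABA·ABA·AB·ABA·AAC·ABA·ABA·AAC·ABA·ABA·ABA·AB·ABA·AAC·ABA·ABA·AAC·ABA·ABA·ABA·AB·ABA·AAC·ABA·ABA·ABA·AB·ABA·AAC·ABA·ABA·AAC·ABA·ABA·AAC·ABA·ABA·AAC·ABA·AAC·ABA·ABA·ABA·AB·ABA·AAC·ABA·ABA·AAC·ABA·ABA·ABA·AB·ABA·AAC·ABA·ABA·AAC·ABA·ABA·AAC·ABA·ABA·AAC·ABA·AAC·ABA·ABA·ABA·AB·ABA·AAC·ABA·ABA·AAC·ABA·ABA·ABA·AB·ABA·AAC·ABA·ABA·AAC·ABA·ABA·AAC·ABA·ABA·AAC·ABA·AAC·ABA·ABA·ABA·AB·ABA·AAC·ABA
    A ↦ ABA
    B ↦ AAC
    C ↦ AB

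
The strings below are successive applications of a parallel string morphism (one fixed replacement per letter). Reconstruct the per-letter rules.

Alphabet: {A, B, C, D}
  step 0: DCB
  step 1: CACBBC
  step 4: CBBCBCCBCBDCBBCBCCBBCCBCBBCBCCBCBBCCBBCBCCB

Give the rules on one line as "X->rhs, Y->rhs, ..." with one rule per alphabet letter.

  step 0 ⇒ step 1: DCB ⇒ CA·CB·BC
    B ↦ BC
    C ↦ CB
    D ↦ CA
    A ↦ D  (constrained at step 1)

A->D, B->BC, C->CB, D->CA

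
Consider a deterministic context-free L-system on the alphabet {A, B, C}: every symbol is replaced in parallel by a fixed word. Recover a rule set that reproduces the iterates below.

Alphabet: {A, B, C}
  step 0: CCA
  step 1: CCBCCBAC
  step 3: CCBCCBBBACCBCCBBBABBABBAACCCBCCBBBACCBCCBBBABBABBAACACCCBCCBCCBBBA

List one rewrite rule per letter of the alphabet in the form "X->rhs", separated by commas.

  step 0 ⇒ step 1: CCA ⇒ CCB·CCB·AC
    A ↦ AC
    C ↦ CCB
    B ↦ BBA  (constrained at step 1)

A->AC, B->BBA, C->CCB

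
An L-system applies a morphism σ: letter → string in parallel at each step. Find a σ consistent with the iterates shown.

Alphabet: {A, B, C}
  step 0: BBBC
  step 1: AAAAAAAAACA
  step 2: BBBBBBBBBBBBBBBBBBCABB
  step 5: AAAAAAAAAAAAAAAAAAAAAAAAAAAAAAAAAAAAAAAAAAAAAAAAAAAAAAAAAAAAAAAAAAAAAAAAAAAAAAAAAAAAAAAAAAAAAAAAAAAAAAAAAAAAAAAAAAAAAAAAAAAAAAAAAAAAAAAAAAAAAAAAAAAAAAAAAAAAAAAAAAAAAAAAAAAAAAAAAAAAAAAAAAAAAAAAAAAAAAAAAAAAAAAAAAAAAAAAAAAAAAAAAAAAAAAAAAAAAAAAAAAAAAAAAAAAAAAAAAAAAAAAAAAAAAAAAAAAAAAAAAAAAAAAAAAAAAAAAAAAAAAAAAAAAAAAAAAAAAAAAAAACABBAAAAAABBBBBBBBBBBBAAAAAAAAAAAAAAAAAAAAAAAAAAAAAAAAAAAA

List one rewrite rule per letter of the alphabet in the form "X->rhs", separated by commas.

  step 1 ⇒ step 2: AAAAAAAAACA ⇒ BB·BB·BB·BB·BB·BB·BB·BB·BB·CA·BB
    A ↦ BB
    C ↦ CA
  step 0 ⇒ step 1: BBBC ⇒ AAA·AAA·AAA·CA
    B ↦ AAA

A->BB, B->AAA, C->CA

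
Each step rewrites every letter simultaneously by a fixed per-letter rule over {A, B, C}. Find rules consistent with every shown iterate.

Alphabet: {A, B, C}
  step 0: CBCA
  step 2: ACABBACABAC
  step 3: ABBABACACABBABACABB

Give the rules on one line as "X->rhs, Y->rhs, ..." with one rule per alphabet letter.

  step 2 ⇒ step 3: ACABBACABAC ⇒ AB·B·AB·AC·AC·AB·B·AB·AC·AB·B
    A ↦ AB
    B ↦ AC
    C ↦ B

A->AB, B->AC, C->B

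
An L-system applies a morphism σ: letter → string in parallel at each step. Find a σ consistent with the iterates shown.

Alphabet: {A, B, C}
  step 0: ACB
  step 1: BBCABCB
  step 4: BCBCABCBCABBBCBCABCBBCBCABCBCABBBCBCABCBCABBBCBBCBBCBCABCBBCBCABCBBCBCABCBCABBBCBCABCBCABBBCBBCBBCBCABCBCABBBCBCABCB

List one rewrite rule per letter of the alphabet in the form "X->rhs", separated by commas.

  step 0 ⇒ step 1: ACB ⇒ BB·CA·BCB
    A ↦ BB
    B ↦ BCB
    C ↦ CA

A->BB, B->BCB, C->CA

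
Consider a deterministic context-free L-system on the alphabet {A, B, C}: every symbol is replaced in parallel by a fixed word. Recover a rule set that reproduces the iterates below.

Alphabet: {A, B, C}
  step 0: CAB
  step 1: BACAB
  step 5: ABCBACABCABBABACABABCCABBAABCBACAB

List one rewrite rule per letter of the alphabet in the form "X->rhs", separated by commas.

  step 0 ⇒ step 1: CAB ⇒ BA·C·AB
    A ↦ C
    B ↦ AB
    C ↦ BA

A->C, B->AB, C->BA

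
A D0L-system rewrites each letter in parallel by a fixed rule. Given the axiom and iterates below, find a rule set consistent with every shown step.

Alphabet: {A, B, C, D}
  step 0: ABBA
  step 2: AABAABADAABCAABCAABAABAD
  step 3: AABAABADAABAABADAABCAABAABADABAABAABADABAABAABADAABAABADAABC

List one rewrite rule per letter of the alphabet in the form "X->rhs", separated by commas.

A->AAB, B->AD, C->AB, D->C

  step 2 ⇒ step 3: AABAABADAABCAABCAABAABAD ⇒ AAB·AAB·AD·AAB·AAB·AD·AAB·C·AAB·AAB·AD·AB·AAB·AAB·AD·AB·AAB·AAB·AD·AAB·AAB·AD·AAB·C
    A ↦ AAB
    B ↦ AD
    C ↦ AB
    D ↦ C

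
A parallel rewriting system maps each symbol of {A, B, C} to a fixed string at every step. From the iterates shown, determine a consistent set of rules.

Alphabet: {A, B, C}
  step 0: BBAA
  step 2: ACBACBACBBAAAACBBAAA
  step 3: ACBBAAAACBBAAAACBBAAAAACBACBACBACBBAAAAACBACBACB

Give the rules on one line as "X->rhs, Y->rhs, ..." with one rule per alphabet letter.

  step 2 ⇒ step 3: ACBACBACBBAAAACBBAAA ⇒ ACB·BAA·A·ACB·BAA·A·ACB·BAA·A·A·ACB·ACB·ACB·ACB·BAA·A·A·ACB·ACB·ACB
    A ↦ ACB
    B ↦ A
    C ↦ BAA

A->ACB, B->A, C->BAA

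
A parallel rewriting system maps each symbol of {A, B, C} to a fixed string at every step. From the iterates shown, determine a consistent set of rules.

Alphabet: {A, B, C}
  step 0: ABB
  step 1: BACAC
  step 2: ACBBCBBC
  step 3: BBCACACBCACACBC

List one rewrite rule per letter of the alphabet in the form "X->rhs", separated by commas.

  step 2 ⇒ step 3: ACBBCBBC ⇒ B·BC·AC·AC·BC·AC·AC·BC
    A ↦ B
    B ↦ AC
    C ↦ BC

A->B, B->AC, C->BC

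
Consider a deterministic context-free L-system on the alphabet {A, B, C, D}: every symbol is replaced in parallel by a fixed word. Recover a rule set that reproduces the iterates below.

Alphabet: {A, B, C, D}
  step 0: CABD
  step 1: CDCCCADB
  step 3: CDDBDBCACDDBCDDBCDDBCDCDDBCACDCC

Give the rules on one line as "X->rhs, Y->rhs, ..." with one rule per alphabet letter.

  step 0 ⇒ step 1: CABD ⇒ CD·CC·CA·DB
    A ↦ CC
    B ↦ CA
    C ↦ CD
    D ↦ DB

A->CC, B->CA, C->CD, D->DB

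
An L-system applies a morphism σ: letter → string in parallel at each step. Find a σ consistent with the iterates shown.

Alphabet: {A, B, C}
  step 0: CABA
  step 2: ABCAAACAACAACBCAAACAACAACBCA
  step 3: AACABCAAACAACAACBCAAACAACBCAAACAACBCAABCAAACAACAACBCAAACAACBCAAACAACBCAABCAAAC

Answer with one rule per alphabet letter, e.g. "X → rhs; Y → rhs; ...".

A->AAC, B->A, C->BCA

  step 2 ⇒ step 3: ABCAAACAACAACBCAAACAACAACBCA ⇒ AAC·A·BCA·AAC·AAC·AAC·BCA·AAC·AAC·BCA·AAC·AAC·BCA·A·BCA·AAC·AAC·AAC·BCA·AAC·AAC·BCA·AAC·AAC·BCA·A·BCA·AAC
    A ↦ AAC
    B ↦ A
    C ↦ BCA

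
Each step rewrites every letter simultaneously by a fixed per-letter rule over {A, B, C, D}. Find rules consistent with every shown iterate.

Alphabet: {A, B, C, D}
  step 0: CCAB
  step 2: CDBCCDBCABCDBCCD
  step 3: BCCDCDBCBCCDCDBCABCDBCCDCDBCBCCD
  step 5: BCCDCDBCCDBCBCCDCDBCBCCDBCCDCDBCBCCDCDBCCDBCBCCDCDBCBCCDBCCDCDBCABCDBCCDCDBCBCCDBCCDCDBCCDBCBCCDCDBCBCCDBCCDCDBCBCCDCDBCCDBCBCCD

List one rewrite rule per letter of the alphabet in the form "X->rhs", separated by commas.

A->AB, B->CD, C->BC, D->CD

  step 2 ⇒ step 3: CDBCCDBCABCDBCCD ⇒ BC·CD·CD·BC·BC·CD·CD·BC·AB·CD·BC·CD·CD·BC·BC·CD
    A ↦ AB
    B ↦ CD
    C ↦ BC
    D ↦ CD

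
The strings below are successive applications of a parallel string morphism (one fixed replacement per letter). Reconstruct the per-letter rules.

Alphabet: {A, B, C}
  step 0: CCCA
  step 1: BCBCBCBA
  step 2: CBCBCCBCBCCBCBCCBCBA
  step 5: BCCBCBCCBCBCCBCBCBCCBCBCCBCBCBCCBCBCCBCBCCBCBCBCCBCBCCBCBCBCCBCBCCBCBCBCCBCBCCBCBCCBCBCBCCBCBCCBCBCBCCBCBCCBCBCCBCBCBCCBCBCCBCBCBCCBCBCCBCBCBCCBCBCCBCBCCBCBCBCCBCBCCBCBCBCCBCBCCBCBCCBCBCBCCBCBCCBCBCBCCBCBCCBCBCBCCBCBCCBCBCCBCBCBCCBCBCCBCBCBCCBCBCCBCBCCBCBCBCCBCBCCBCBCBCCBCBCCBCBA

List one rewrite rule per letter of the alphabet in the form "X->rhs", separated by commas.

  step 1 ⇒ step 2: BCBCBCBA ⇒ CBC·BC·CBC·BC·CBC·BC·CBC·BA
    A ↦ BA
    B ↦ CBC
    C ↦ BC

A->BA, B->CBC, C->BC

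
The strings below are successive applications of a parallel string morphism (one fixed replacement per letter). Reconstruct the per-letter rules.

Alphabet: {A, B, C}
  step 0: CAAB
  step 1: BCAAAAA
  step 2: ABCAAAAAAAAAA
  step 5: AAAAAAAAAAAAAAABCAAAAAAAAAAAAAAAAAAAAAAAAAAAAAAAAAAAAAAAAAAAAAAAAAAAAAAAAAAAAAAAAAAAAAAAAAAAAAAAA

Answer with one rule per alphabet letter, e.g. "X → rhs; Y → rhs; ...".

A->AA, B->A, C->BC

  step 1 ⇒ step 2: BCAAAAA ⇒ A·BC·AA·AA·AA·AA·AA
    A ↦ AA
    B ↦ A
    C ↦ BC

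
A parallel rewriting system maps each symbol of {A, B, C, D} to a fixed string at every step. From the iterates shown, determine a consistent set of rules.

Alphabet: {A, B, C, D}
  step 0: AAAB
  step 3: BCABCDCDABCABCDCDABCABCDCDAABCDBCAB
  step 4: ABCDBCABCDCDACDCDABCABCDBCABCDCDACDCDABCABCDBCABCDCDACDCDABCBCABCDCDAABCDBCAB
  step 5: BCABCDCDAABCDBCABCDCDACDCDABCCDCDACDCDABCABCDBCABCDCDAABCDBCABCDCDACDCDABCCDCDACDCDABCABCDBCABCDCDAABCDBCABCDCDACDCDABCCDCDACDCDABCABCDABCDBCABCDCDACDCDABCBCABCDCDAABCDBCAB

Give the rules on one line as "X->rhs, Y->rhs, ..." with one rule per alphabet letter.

  step 4 ⇒ step 5: ABCDBCABCDCDACDCDABCABCDBCABCDCDACDCDABCABCDBCABCDCDACDCDABCBCABCDCDAABCDBCAB ⇒ BC·AB·CD·CDA·AB·CD·BC·AB·CD·CDA·CD·CDA·BC·CD·CDA·CD·CDA·BC·AB·CD·BC·AB·CD·CDA·AB·CD·BC·AB·CD·CDA·CD·CDA·BC·CD·CDA·CD·CDA·BC·AB·CD·BC·AB·CD·CDA·AB·CD·BC·AB·CD·CDA·CD·CDA·BC·CD·CDA·CD·CDA·BC·AB·CD·AB·CD·BC·AB·CD·CDA·CD·CDA·BC·BC·AB·CD·CDA·AB·CD·BC·AB
    A ↦ BC
    B ↦ AB
    C ↦ CD
    D ↦ CDA

A->BC, B->AB, C->CD, D->CDA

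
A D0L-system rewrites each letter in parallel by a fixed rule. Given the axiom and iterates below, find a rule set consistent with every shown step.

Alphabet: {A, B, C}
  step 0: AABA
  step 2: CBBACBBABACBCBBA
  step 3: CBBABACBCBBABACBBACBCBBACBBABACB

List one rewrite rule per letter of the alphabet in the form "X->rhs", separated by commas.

  step 2 ⇒ step 3: CBBACBBABACBCBBA ⇒ CB·BA·BA·CB·CB·BA·BA·CB·BA·CB·CB·BA·CB·BA·BA·CB
    A ↦ CB
    B ↦ BA
    C ↦ CB

A->CB, B->BA, C->CB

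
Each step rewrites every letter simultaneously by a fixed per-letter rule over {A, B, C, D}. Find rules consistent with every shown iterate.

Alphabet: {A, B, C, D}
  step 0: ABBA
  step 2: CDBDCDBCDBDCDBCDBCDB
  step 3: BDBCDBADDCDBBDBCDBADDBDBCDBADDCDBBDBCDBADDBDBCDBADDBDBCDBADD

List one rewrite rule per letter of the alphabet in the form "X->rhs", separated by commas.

  step 2 ⇒ step 3: CDBDCDBCDBDCDBCDBCDB ⇒ BDB·CDB·ADD·CDB·BDB·CDB·ADD·BDB·CDB·ADD·CDB·BDB·CDB·ADD·BDB·CDB·ADD·BDB·CDB·ADD
    B ↦ ADD
    C ↦ BDB
    D ↦ CDB
    A ↦ D  (constrained at step 0)

A->D, B->ADD, C->BDB, D->CDB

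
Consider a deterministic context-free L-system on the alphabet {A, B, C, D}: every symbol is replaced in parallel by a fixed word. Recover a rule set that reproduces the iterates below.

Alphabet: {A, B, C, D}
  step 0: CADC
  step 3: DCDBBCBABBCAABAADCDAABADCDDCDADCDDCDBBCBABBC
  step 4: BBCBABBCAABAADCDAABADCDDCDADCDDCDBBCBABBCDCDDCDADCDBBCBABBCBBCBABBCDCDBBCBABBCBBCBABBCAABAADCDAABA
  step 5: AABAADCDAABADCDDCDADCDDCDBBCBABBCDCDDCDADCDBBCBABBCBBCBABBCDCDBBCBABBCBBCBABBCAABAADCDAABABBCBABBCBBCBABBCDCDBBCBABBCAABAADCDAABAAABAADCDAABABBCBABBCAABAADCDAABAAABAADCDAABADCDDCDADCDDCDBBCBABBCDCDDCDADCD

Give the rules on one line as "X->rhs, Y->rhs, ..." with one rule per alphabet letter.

  step 4 ⇒ step 5: BBCBABBCAABAADCDAABADCDDCDADCDDCDBBCBABBCDCDDCDADCDBBCBABBCBBCBABBCDCDBBCBABBCBBCBABBCAABAADCDAABA ⇒ A·A·BA·A·DCD·A·A·BA·DCD·DCD·A·DCD·DCD·BBC·BA·BBC·DCD·DCD·A·DCD·BBC·BA·BBC·BBC·BA·BBC·DCD·BBC·BA·BBC·BBC·BA·BBC·A·A·BA·A·DCD·A·A·BA·BBC·BA·BBC·BBC·BA·BBC·DCD·BBC·BA·BBC·A·A·BA·A·DCD·A·A·BA·A·A·BA·A·DCD·A·A·BA·BBC·BA·BBC·A·A·BA·A·DCD·A·A·BA·A·A·BA·A·DCD·A·A·BA·DCD·DCD·A·DCD·DCD·BBC·BA·BBC·DCD·DCD·A·DCD
    A ↦ DCD
    B ↦ A
    C ↦ BA
    D ↦ BBC

A->DCD, B->A, C->BA, D->BBC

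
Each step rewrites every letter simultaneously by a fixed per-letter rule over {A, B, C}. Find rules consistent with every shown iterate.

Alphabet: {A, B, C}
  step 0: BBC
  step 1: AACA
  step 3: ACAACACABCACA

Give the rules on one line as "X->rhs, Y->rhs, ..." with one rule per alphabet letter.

A->BC, B->A, C->CA

  step 0 ⇒ step 1: BBC ⇒ A·A·CA
    B ↦ A
    C ↦ CA
    A ↦ BC  (constrained at step 1)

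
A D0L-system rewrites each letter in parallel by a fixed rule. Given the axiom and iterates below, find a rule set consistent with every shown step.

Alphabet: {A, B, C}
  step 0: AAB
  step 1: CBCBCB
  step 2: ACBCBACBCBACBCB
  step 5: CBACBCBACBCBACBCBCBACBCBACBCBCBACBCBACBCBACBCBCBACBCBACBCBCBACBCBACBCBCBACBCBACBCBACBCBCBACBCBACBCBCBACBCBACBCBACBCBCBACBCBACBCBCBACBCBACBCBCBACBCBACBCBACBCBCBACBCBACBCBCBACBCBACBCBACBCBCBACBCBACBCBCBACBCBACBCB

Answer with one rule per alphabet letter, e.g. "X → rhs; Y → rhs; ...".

  step 1 ⇒ step 2: CBCBCB ⇒ ACB·CB·ACB·CB·ACB·CB
    B ↦ CB
    C ↦ ACB
  step 0 ⇒ step 1: AAB ⇒ CB·CB·CB
    A ↦ CB

A->CB, B->CB, C->ACB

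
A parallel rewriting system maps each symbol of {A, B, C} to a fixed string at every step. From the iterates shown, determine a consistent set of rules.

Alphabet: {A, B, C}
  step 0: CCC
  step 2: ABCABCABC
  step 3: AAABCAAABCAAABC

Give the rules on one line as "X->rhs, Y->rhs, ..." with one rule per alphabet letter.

  step 2 ⇒ step 3: ABCABCABC ⇒ AA·A·BC·AA·A·BC·AA·A·BC
    A ↦ AA
    B ↦ A
    C ↦ BC

A->AA, B->A, C->BC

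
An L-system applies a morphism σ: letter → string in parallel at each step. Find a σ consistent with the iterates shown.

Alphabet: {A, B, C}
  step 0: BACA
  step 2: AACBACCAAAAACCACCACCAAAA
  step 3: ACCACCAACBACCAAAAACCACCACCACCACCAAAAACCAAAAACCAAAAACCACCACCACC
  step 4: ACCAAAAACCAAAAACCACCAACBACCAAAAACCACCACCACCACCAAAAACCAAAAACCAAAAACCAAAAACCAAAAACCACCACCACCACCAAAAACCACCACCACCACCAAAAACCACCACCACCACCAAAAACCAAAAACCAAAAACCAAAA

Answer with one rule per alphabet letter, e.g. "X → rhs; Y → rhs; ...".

  step 3 ⇒ step 4: ACCACCAACBACCAAAAACCACCACCACCACCAAAAACCAAAAACCAAAAACCACCACCACC ⇒ ACC·AA·AA·ACC·AA·AA·ACC·ACC·AA·CB·ACC·AA·AA·ACC·ACC·ACC·ACC·ACC·AA·AA·ACC·AA·AA·ACC·AA·AA·ACC·AA·AA·ACC·AA·AA·ACC·ACC·ACC·ACC·ACC·AA·AA·ACC·ACC·ACC·ACC·ACC·AA·AA·ACC·ACC·ACC·ACC·ACC·AA·AA·ACC·AA·AA·ACC·AA·AA·ACC·AA·AA
    A ↦ ACC
    B ↦ CB
    C ↦ AA

A->ACC, B->CB, C->AA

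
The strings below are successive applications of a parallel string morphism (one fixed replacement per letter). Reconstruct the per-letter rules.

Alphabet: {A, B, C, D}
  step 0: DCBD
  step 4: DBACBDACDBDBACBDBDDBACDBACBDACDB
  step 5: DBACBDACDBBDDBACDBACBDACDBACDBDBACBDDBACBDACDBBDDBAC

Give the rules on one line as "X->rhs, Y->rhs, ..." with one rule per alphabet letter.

A->B, B->AC, C->D, D->DB

  step 4 ⇒ step 5: DBACBDACDBDBACBDBDDBACDBACBDACDB ⇒ DB·AC·B·D·AC·DB·B·D·DB·AC·DB·AC·B·D·AC·DB·AC·DB·DB·AC·B·D·DB·AC·B·D·AC·DB·B·D·DB·AC
    A ↦ B
    B ↦ AC
    C ↦ D
    D ↦ DB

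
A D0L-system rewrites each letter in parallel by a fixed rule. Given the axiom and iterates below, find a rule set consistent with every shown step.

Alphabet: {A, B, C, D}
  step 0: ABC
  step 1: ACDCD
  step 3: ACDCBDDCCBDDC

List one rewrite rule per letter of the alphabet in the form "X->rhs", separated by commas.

  step 0 ⇒ step 1: ABC ⇒ AC·DC·D
    A ↦ AC
    B ↦ DC
    C ↦ D
    D ↦ CB  (constrained at step 1)

A->AC, B->DC, C->D, D->CB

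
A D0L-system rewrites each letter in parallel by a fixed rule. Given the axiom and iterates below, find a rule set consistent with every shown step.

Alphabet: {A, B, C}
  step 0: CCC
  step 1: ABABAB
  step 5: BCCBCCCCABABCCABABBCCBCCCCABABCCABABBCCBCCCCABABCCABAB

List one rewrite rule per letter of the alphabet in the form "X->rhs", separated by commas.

A->B, B->CC, C->AB

  step 0 ⇒ step 1: CCC ⇒ AB·AB·AB
    C ↦ AB
    A ↦ B  (constrained at step 1)
    B ↦ CC  (constrained at step 1)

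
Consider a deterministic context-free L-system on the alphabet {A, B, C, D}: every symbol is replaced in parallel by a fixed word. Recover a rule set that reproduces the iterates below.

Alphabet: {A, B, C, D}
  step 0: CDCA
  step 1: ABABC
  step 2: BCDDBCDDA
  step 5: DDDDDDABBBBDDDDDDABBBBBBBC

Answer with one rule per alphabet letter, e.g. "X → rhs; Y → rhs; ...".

  step 1 ⇒ step 2: ABABC ⇒ BC·DD·BC·DD·A
    A ↦ BC
    B ↦ DD
    C ↦ A
  step 0 ⇒ step 1: CDCA ⇒ A·B·A·BC
    D ↦ B

A->BC, B->DD, C->A, D->B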